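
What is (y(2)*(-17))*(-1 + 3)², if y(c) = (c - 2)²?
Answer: 0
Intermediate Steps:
y(c) = (-2 + c)²
(y(2)*(-17))*(-1 + 3)² = ((-2 + 2)²*(-17))*(-1 + 3)² = (0²*(-17))*2² = (0*(-17))*4 = 0*4 = 0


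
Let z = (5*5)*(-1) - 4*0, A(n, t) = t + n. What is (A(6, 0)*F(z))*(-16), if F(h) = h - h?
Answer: 0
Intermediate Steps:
A(n, t) = n + t
z = -25 (z = 25*(-1) + 0 = -25 + 0 = -25)
F(h) = 0
(A(6, 0)*F(z))*(-16) = ((6 + 0)*0)*(-16) = (6*0)*(-16) = 0*(-16) = 0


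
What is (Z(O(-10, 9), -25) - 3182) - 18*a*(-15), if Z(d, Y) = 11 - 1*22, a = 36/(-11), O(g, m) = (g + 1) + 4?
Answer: -44843/11 ≈ -4076.6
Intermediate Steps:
O(g, m) = 5 + g (O(g, m) = (1 + g) + 4 = 5 + g)
a = -36/11 (a = 36*(-1/11) = -36/11 ≈ -3.2727)
Z(d, Y) = -11 (Z(d, Y) = 11 - 22 = -11)
(Z(O(-10, 9), -25) - 3182) - 18*a*(-15) = (-11 - 3182) - 18*(-36/11)*(-15) = -3193 - (-648)*(-15)/11 = -3193 - 1*9720/11 = -3193 - 9720/11 = -44843/11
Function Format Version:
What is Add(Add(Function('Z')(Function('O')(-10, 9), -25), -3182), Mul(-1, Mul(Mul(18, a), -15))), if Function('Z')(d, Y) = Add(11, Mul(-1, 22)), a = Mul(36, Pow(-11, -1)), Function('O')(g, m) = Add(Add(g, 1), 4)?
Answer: Rational(-44843, 11) ≈ -4076.6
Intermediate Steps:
Function('O')(g, m) = Add(5, g) (Function('O')(g, m) = Add(Add(1, g), 4) = Add(5, g))
a = Rational(-36, 11) (a = Mul(36, Rational(-1, 11)) = Rational(-36, 11) ≈ -3.2727)
Function('Z')(d, Y) = -11 (Function('Z')(d, Y) = Add(11, -22) = -11)
Add(Add(Function('Z')(Function('O')(-10, 9), -25), -3182), Mul(-1, Mul(Mul(18, a), -15))) = Add(Add(-11, -3182), Mul(-1, Mul(Mul(18, Rational(-36, 11)), -15))) = Add(-3193, Mul(-1, Mul(Rational(-648, 11), -15))) = Add(-3193, Mul(-1, Rational(9720, 11))) = Add(-3193, Rational(-9720, 11)) = Rational(-44843, 11)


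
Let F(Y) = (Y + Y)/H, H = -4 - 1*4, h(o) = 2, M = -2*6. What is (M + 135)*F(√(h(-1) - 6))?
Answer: -123*I/2 ≈ -61.5*I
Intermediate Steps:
M = -12
H = -8 (H = -4 - 4 = -8)
F(Y) = -Y/4 (F(Y) = (Y + Y)/(-8) = (2*Y)*(-⅛) = -Y/4)
(M + 135)*F(√(h(-1) - 6)) = (-12 + 135)*(-√(2 - 6)/4) = 123*(-I/2) = -123*I/2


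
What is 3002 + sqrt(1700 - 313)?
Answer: 3002 + sqrt(1387) ≈ 3039.2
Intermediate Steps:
3002 + sqrt(1700 - 313) = 3002 + sqrt(1387)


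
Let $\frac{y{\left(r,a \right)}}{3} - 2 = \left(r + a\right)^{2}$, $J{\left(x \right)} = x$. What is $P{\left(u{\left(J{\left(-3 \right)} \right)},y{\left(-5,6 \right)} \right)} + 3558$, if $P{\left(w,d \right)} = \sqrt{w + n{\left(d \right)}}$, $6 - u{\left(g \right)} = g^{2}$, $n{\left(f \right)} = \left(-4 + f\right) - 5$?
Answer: $3558 + i \sqrt{3} \approx 3558.0 + 1.732 i$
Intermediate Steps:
$n{\left(f \right)} = -9 + f$
$y{\left(r,a \right)} = 6 + 3 \left(a + r\right)^{2}$ ($y{\left(r,a \right)} = 6 + 3 \left(r + a\right)^{2} = 6 + 3 \left(a + r\right)^{2}$)
$u{\left(g \right)} = 6 - g^{2}$
$P{\left(w,d \right)} = \sqrt{-9 + d + w}$ ($P{\left(w,d \right)} = \sqrt{w + \left(-9 + d\right)} = \sqrt{-9 + d + w}$)
$P{\left(u{\left(J{\left(-3 \right)} \right)},y{\left(-5,6 \right)} \right)} + 3558 = \sqrt{-9 + \left(6 + 3 \left(6 - 5\right)^{2}\right) + \left(6 - \left(-3\right)^{2}\right)} + 3558 = \sqrt{-9 + \left(6 + 3 \cdot 1^{2}\right) + \left(6 - 9\right)} + 3558 = \sqrt{-9 + \left(6 + 3 \cdot 1\right) + \left(6 - 9\right)} + 3558 = \sqrt{-9 + \left(6 + 3\right) - 3} + 3558 = \sqrt{-9 + 9 - 3} + 3558 = \sqrt{-3} + 3558 = i \sqrt{3} + 3558 = 3558 + i \sqrt{3}$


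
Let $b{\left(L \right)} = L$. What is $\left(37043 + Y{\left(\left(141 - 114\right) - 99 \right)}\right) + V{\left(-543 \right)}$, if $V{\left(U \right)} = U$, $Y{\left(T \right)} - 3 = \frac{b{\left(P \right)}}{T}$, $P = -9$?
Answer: $\frac{292025}{8} \approx 36503.0$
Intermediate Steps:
$Y{\left(T \right)} = 3 - \frac{9}{T}$
$\left(37043 + Y{\left(\left(141 - 114\right) - 99 \right)}\right) + V{\left(-543 \right)} = \left(37043 + \left(3 - \frac{9}{\left(141 - 114\right) - 99}\right)\right) - 543 = \left(37043 + \left(3 - \frac{9}{27 - 99}\right)\right) - 543 = \left(37043 + \left(3 - \frac{9}{-72}\right)\right) - 543 = \left(37043 + \left(3 - - \frac{1}{8}\right)\right) - 543 = \left(37043 + \left(3 + \frac{1}{8}\right)\right) - 543 = \left(37043 + \frac{25}{8}\right) - 543 = \frac{296369}{8} - 543 = \frac{292025}{8}$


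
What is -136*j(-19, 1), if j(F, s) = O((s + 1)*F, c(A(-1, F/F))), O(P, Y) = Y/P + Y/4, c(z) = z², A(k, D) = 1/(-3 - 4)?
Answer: -578/931 ≈ -0.62084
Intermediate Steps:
A(k, D) = -⅐ (A(k, D) = 1/(-7) = -⅐)
O(P, Y) = Y/4 + Y/P (O(P, Y) = Y/P + Y*(¼) = Y/P + Y/4 = Y/4 + Y/P)
j(F, s) = 1/196 + 1/(49*F*(1 + s)) (j(F, s) = (-⅐)²/4 + (-⅐)²/(((s + 1)*F)) = (¼)*(1/49) + 1/(49*(((1 + s)*F))) = 1/196 + 1/(49*((F*(1 + s)))) = 1/196 + (1/(F*(1 + s)))/49 = 1/196 + 1/(49*F*(1 + s)))
-136*j(-19, 1) = -34*(4 - 19*(1 + 1))/(49*(-19)*(1 + 1)) = -34*(-1)*(4 - 19*2)/(49*19*2) = -34*(-1)*(4 - 38)/(49*19*2) = -34*(-1)*(-34)/(49*19*2) = -136*17/3724 = -578/931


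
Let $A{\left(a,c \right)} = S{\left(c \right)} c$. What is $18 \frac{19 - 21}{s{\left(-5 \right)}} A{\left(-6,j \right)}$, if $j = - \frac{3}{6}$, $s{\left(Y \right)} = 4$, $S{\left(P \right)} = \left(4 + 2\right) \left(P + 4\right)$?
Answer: $\frac{189}{2} \approx 94.5$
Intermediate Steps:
$S{\left(P \right)} = 24 + 6 P$ ($S{\left(P \right)} = 6 \left(4 + P\right) = 24 + 6 P$)
$j = - \frac{1}{2}$ ($j = \left(-3\right) \frac{1}{6} = - \frac{1}{2} \approx -0.5$)
$A{\left(a,c \right)} = c \left(24 + 6 c\right)$ ($A{\left(a,c \right)} = \left(24 + 6 c\right) c = c \left(24 + 6 c\right)$)
$18 \frac{19 - 21}{s{\left(-5 \right)}} A{\left(-6,j \right)} = 18 \frac{19 - 21}{4} \cdot 6 \left(- \frac{1}{2}\right) \left(4 - \frac{1}{2}\right) = 18 \left(19 - 21\right) \frac{1}{4} \cdot 6 \left(- \frac{1}{2}\right) \frac{7}{2} = 18 \left(\left(-2\right) \frac{1}{4}\right) \left(- \frac{21}{2}\right) = 18 \left(- \frac{1}{2}\right) \left(- \frac{21}{2}\right) = \left(-9\right) \left(- \frac{21}{2}\right) = \frac{189}{2}$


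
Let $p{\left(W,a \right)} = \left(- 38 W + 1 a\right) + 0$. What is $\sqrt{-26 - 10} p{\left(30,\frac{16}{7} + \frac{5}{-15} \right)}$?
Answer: $- \frac{47798 i}{7} \approx - 6828.3 i$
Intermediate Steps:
$p{\left(W,a \right)} = a - 38 W$ ($p{\left(W,a \right)} = \left(- 38 W + a\right) + 0 = \left(a - 38 W\right) + 0 = a - 38 W$)
$\sqrt{-26 - 10} p{\left(30,\frac{16}{7} + \frac{5}{-15} \right)} = \sqrt{-26 - 10} \left(\left(\frac{16}{7} + \frac{5}{-15}\right) - 1140\right) = \sqrt{-36} \left(\left(16 \cdot \frac{1}{7} + 5 \left(- \frac{1}{15}\right)\right) - 1140\right) = 6 i \left(\left(\frac{16}{7} - \frac{1}{3}\right) - 1140\right) = 6 i \left(\frac{41}{21} - 1140\right) = 6 i \left(- \frac{23899}{21}\right) = - \frac{47798 i}{7}$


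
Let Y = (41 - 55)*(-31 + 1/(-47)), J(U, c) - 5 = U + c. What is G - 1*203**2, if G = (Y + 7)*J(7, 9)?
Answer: -1501262/47 ≈ -31942.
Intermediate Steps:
J(U, c) = 5 + U + c (J(U, c) = 5 + (U + c) = 5 + U + c)
Y = 20412/47 (Y = -14*(-31 - 1/47) = -14*(-1458/47) = 20412/47 ≈ 434.30)
G = 435561/47 (G = (20412/47 + 7)*(5 + 7 + 9) = (20741/47)*21 = 435561/47 ≈ 9267.3)
G - 1*203**2 = 435561/47 - 1*203**2 = 435561/47 - 1*41209 = 435561/47 - 41209 = -1501262/47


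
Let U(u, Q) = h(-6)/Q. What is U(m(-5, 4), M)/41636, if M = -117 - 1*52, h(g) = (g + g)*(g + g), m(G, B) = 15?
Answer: -36/1759121 ≈ -2.0465e-5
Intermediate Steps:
h(g) = 4*g² (h(g) = (2*g)*(2*g) = 4*g²)
M = -169 (M = -117 - 52 = -169)
U(u, Q) = 144/Q (U(u, Q) = (4*(-6)²)/Q = (4*36)/Q = 144/Q)
U(m(-5, 4), M)/41636 = (144/(-169))/41636 = (144*(-1/169))*(1/41636) = -144/169*1/41636 = -36/1759121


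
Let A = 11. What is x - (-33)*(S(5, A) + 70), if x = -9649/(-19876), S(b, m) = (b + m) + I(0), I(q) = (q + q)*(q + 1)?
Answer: 56417737/19876 ≈ 2838.5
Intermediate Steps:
I(q) = 2*q*(1 + q) (I(q) = (2*q)*(1 + q) = 2*q*(1 + q))
S(b, m) = b + m (S(b, m) = (b + m) + 2*0*(1 + 0) = (b + m) + 2*0*1 = (b + m) + 0 = b + m)
x = 9649/19876 (x = -9649*(-1/19876) = 9649/19876 ≈ 0.48546)
x - (-33)*(S(5, A) + 70) = 9649/19876 - (-33)*((5 + 11) + 70) = 9649/19876 - (-33)*(16 + 70) = 9649/19876 - (-33)*86 = 9649/19876 - 1*(-2838) = 9649/19876 + 2838 = 56417737/19876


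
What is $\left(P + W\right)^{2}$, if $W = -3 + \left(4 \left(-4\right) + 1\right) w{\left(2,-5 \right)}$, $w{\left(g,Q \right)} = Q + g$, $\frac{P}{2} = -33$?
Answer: $576$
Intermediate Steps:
$P = -66$ ($P = 2 \left(-33\right) = -66$)
$W = 42$ ($W = -3 + \left(4 \left(-4\right) + 1\right) \left(-5 + 2\right) = -3 + \left(-16 + 1\right) \left(-3\right) = -3 - -45 = -3 + 45 = 42$)
$\left(P + W\right)^{2} = \left(-66 + 42\right)^{2} = \left(-24\right)^{2} = 576$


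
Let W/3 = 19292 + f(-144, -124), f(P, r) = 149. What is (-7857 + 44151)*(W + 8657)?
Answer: 2430972120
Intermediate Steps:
W = 58323 (W = 3*(19292 + 149) = 3*19441 = 58323)
(-7857 + 44151)*(W + 8657) = (-7857 + 44151)*(58323 + 8657) = 36294*66980 = 2430972120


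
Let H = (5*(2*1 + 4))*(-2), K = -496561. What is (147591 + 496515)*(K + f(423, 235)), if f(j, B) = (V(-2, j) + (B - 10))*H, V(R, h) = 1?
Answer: -328571996826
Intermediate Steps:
H = -60 (H = (5*(2 + 4))*(-2) = (5*6)*(-2) = 30*(-2) = -60)
f(j, B) = 540 - 60*B (f(j, B) = (1 + (B - 10))*(-60) = (1 + (-10 + B))*(-60) = (-9 + B)*(-60) = 540 - 60*B)
(147591 + 496515)*(K + f(423, 235)) = (147591 + 496515)*(-496561 + (540 - 60*235)) = 644106*(-496561 + (540 - 14100)) = 644106*(-496561 - 13560) = 644106*(-510121) = -328571996826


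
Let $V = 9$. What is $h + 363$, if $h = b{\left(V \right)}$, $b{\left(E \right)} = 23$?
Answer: $386$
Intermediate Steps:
$h = 23$
$h + 363 = 23 + 363 = 386$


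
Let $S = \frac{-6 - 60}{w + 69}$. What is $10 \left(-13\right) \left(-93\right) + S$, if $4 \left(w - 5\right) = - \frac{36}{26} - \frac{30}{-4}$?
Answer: $\frac{94960086}{7855} \approx 12089.0$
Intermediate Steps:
$w = \frac{679}{104}$ ($w = 5 + \frac{- \frac{36}{26} - \frac{30}{-4}}{4} = 5 + \frac{\left(-36\right) \frac{1}{26} - - \frac{15}{2}}{4} = 5 + \frac{- \frac{18}{13} + \frac{15}{2}}{4} = 5 + \frac{1}{4} \cdot \frac{159}{26} = 5 + \frac{159}{104} = \frac{679}{104} \approx 6.5288$)
$S = - \frac{6864}{7855}$ ($S = \frac{-6 - 60}{\frac{679}{104} + 69} = - \frac{66}{\frac{7855}{104}} = \left(-66\right) \frac{104}{7855} = - \frac{6864}{7855} \approx -0.87384$)
$10 \left(-13\right) \left(-93\right) + S = 10 \left(-13\right) \left(-93\right) - \frac{6864}{7855} = \left(-130\right) \left(-93\right) - \frac{6864}{7855} = 12090 - \frac{6864}{7855} = \frac{94960086}{7855}$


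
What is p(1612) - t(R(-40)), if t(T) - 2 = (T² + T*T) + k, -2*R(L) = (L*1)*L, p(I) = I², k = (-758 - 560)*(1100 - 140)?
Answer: 2583822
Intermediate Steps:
k = -1265280 (k = -1318*960 = -1265280)
R(L) = -L²/2 (R(L) = -L*1*L/2 = -L*L/2 = -L²/2)
t(T) = -1265278 + 2*T² (t(T) = 2 + ((T² + T*T) - 1265280) = 2 + ((T² + T²) - 1265280) = 2 + (2*T² - 1265280) = 2 + (-1265280 + 2*T²) = -1265278 + 2*T²)
p(1612) - t(R(-40)) = 1612² - (-1265278 + 2*(-½*(-40)²)²) = 2598544 - (-1265278 + 2*(-½*1600)²) = 2598544 - (-1265278 + 2*(-800)²) = 2598544 - (-1265278 + 2*640000) = 2598544 - (-1265278 + 1280000) = 2598544 - 1*14722 = 2598544 - 14722 = 2583822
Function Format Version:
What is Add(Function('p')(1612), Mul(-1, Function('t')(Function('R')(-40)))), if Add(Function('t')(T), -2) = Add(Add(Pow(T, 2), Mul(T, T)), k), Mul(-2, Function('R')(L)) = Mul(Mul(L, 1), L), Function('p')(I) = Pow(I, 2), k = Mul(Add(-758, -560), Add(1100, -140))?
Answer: 2583822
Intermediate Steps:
k = -1265280 (k = Mul(-1318, 960) = -1265280)
Function('R')(L) = Mul(Rational(-1, 2), Pow(L, 2)) (Function('R')(L) = Mul(Rational(-1, 2), Mul(Mul(L, 1), L)) = Mul(Rational(-1, 2), Mul(L, L)) = Mul(Rational(-1, 2), Pow(L, 2)))
Function('t')(T) = Add(-1265278, Mul(2, Pow(T, 2))) (Function('t')(T) = Add(2, Add(Add(Pow(T, 2), Mul(T, T)), -1265280)) = Add(2, Add(Add(Pow(T, 2), Pow(T, 2)), -1265280)) = Add(2, Add(Mul(2, Pow(T, 2)), -1265280)) = Add(2, Add(-1265280, Mul(2, Pow(T, 2)))) = Add(-1265278, Mul(2, Pow(T, 2))))
Add(Function('p')(1612), Mul(-1, Function('t')(Function('R')(-40)))) = Add(Pow(1612, 2), Mul(-1, Add(-1265278, Mul(2, Pow(Mul(Rational(-1, 2), Pow(-40, 2)), 2))))) = Add(2598544, Mul(-1, Add(-1265278, Mul(2, Pow(Mul(Rational(-1, 2), 1600), 2))))) = Add(2598544, Mul(-1, Add(-1265278, Mul(2, Pow(-800, 2))))) = Add(2598544, Mul(-1, Add(-1265278, Mul(2, 640000)))) = Add(2598544, Mul(-1, Add(-1265278, 1280000))) = Add(2598544, Mul(-1, 14722)) = Add(2598544, -14722) = 2583822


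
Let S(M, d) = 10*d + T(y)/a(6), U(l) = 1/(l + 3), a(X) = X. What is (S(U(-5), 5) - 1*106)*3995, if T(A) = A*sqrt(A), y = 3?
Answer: -223720 + 3995*sqrt(3)/2 ≈ -2.2026e+5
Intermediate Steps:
T(A) = A**(3/2)
U(l) = 1/(3 + l)
S(M, d) = sqrt(3)/2 + 10*d (S(M, d) = 10*d + 3**(3/2)/6 = 10*d + (3*sqrt(3))*(1/6) = 10*d + sqrt(3)/2 = sqrt(3)/2 + 10*d)
(S(U(-5), 5) - 1*106)*3995 = ((sqrt(3)/2 + 10*5) - 1*106)*3995 = ((sqrt(3)/2 + 50) - 106)*3995 = ((50 + sqrt(3)/2) - 106)*3995 = (-56 + sqrt(3)/2)*3995 = -223720 + 3995*sqrt(3)/2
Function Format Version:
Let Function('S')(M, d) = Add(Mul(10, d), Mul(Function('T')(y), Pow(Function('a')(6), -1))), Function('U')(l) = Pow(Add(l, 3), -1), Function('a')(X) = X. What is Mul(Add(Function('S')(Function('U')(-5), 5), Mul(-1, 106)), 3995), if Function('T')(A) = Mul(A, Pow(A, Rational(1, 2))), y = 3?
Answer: Add(-223720, Mul(Rational(3995, 2), Pow(3, Rational(1, 2)))) ≈ -2.2026e+5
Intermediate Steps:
Function('T')(A) = Pow(A, Rational(3, 2))
Function('U')(l) = Pow(Add(3, l), -1)
Function('S')(M, d) = Add(Mul(Rational(1, 2), Pow(3, Rational(1, 2))), Mul(10, d)) (Function('S')(M, d) = Add(Mul(10, d), Mul(Pow(3, Rational(3, 2)), Pow(6, -1))) = Add(Mul(10, d), Mul(Mul(3, Pow(3, Rational(1, 2))), Rational(1, 6))) = Add(Mul(10, d), Mul(Rational(1, 2), Pow(3, Rational(1, 2)))) = Add(Mul(Rational(1, 2), Pow(3, Rational(1, 2))), Mul(10, d)))
Mul(Add(Function('S')(Function('U')(-5), 5), Mul(-1, 106)), 3995) = Mul(Add(Add(Mul(Rational(1, 2), Pow(3, Rational(1, 2))), Mul(10, 5)), Mul(-1, 106)), 3995) = Mul(Add(Add(Mul(Rational(1, 2), Pow(3, Rational(1, 2))), 50), -106), 3995) = Mul(Add(Add(50, Mul(Rational(1, 2), Pow(3, Rational(1, 2)))), -106), 3995) = Mul(Add(-56, Mul(Rational(1, 2), Pow(3, Rational(1, 2)))), 3995) = Add(-223720, Mul(Rational(3995, 2), Pow(3, Rational(1, 2))))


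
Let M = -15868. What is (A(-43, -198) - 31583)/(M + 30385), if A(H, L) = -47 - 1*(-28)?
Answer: -10534/4839 ≈ -2.1769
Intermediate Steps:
A(H, L) = -19 (A(H, L) = -47 + 28 = -19)
(A(-43, -198) - 31583)/(M + 30385) = (-19 - 31583)/(-15868 + 30385) = -31602/14517 = -31602*1/14517 = -10534/4839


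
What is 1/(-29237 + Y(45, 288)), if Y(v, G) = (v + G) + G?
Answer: -1/28616 ≈ -3.4945e-5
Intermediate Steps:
Y(v, G) = v + 2*G (Y(v, G) = (G + v) + G = v + 2*G)
1/(-29237 + Y(45, 288)) = 1/(-29237 + (45 + 2*288)) = 1/(-29237 + (45 + 576)) = 1/(-29237 + 621) = 1/(-28616) = -1/28616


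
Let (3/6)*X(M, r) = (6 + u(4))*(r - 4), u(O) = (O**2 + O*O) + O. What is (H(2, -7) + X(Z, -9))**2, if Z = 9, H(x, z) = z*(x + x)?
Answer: 1254400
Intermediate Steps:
H(x, z) = 2*x*z (H(x, z) = z*(2*x) = 2*x*z)
u(O) = O + 2*O**2 (u(O) = (O**2 + O**2) + O = 2*O**2 + O = O + 2*O**2)
X(M, r) = -336 + 84*r (X(M, r) = 2*((6 + 4*(1 + 2*4))*(r - 4)) = 2*((6 + 4*(1 + 8))*(-4 + r)) = 2*((6 + 4*9)*(-4 + r)) = 2*((6 + 36)*(-4 + r)) = 2*(42*(-4 + r)) = 2*(-168 + 42*r) = -336 + 84*r)
(H(2, -7) + X(Z, -9))**2 = (2*2*(-7) + (-336 + 84*(-9)))**2 = (-28 + (-336 - 756))**2 = (-28 - 1092)**2 = (-1120)**2 = 1254400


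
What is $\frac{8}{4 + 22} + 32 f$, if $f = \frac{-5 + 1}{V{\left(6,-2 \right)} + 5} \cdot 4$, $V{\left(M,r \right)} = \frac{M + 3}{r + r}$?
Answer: $- \frac{26580}{143} \approx -185.87$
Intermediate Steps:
$V{\left(M,r \right)} = \frac{3 + M}{2 r}$
$f = - \frac{64}{11}$ ($f = \frac{-5 + 1}{\frac{3 + 6}{2 \left(-2\right)} + 5} \cdot 4 = - \frac{4}{\frac{1}{2} \left(- \frac{1}{2}\right) 9 + 5} \cdot 4 = - \frac{4}{- \frac{9}{4} + 5} \cdot 4 = - \frac{4}{\frac{11}{4}} \cdot 4 = \left(-4\right) \frac{4}{11} \cdot 4 = \left(- \frac{16}{11}\right) 4 = - \frac{64}{11} \approx -5.8182$)
$\frac{8}{4 + 22} + 32 f = \frac{8}{4 + 22} + 32 \left(- \frac{64}{11}\right) = \frac{8}{26} - \frac{2048}{11} = 8 \cdot \frac{1}{26} - \frac{2048}{11} = \frac{4}{13} - \frac{2048}{11} = - \frac{26580}{143}$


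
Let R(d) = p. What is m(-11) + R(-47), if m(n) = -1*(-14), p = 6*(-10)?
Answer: -46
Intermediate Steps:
p = -60
R(d) = -60
m(n) = 14
m(-11) + R(-47) = 14 - 60 = -46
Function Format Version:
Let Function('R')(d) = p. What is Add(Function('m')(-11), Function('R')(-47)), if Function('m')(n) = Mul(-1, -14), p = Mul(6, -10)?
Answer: -46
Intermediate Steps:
p = -60
Function('R')(d) = -60
Function('m')(n) = 14
Add(Function('m')(-11), Function('R')(-47)) = Add(14, -60) = -46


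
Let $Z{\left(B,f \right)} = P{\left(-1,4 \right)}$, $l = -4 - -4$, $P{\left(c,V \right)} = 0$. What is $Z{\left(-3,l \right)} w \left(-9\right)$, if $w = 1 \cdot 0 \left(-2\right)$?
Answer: $0$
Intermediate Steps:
$l = 0$ ($l = -4 + 4 = 0$)
$Z{\left(B,f \right)} = 0$
$w = 0$ ($w = 0 \left(-2\right) = 0$)
$Z{\left(-3,l \right)} w \left(-9\right) = 0 \cdot 0 \left(-9\right) = 0 \left(-9\right) = 0$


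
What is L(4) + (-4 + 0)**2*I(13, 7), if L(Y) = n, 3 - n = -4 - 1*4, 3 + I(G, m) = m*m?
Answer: 747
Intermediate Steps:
I(G, m) = -3 + m**2 (I(G, m) = -3 + m*m = -3 + m**2)
n = 11 (n = 3 - (-4 - 1*4) = 3 - (-4 - 4) = 3 - 1*(-8) = 3 + 8 = 11)
L(Y) = 11
L(4) + (-4 + 0)**2*I(13, 7) = 11 + (-4 + 0)**2*(-3 + 7**2) = 11 + (-4)**2*(-3 + 49) = 11 + 16*46 = 11 + 736 = 747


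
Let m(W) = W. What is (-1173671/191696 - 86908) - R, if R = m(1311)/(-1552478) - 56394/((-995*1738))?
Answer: -11182576446058355419183/128662316653146320 ≈ -86914.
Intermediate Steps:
R = 42641659461/1342357865090 (R = 1311/(-1552478) - 56394/((-995*1738)) = 1311*(-1/1552478) - 56394/(-1729310) = -1311/1552478 - 56394*(-1/1729310) = -1311/1552478 + 28197/864655 = 42641659461/1342357865090 ≈ 0.031766)
(-1173671/191696 - 86908) - R = (-1173671/191696 - 86908) - 1*42641659461/1342357865090 = (-1173671*1/191696 - 86908) - 42641659461/1342357865090 = (-1173671/191696 - 86908) - 42641659461/1342357865090 = -16661089639/191696 - 42641659461/1342357865090 = -11182576446058355419183/128662316653146320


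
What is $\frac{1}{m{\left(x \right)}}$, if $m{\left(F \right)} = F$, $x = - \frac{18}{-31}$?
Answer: $\frac{31}{18} \approx 1.7222$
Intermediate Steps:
$x = \frac{18}{31}$ ($x = \left(-18\right) \left(- \frac{1}{31}\right) = \frac{18}{31} \approx 0.58065$)
$\frac{1}{m{\left(x \right)}} = \frac{1}{\frac{18}{31}} = \frac{31}{18}$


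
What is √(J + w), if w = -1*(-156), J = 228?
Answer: 8*√6 ≈ 19.596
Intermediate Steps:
w = 156
√(J + w) = √(228 + 156) = √384 = 8*√6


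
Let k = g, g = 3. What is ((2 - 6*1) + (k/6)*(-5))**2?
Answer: 169/4 ≈ 42.250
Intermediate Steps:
k = 3
((2 - 6*1) + (k/6)*(-5))**2 = ((2 - 6*1) + (3/6)*(-5))**2 = ((2 - 6) + ((1/6)*3)*(-5))**2 = (-4 + (1/2)*(-5))**2 = (-4 - 5/2)**2 = (-13/2)**2 = 169/4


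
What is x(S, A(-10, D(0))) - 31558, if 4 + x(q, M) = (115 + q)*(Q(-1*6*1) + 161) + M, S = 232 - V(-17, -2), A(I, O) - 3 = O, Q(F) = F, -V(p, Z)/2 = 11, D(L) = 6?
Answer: 25642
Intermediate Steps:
V(p, Z) = -22 (V(p, Z) = -2*11 = -22)
A(I, O) = 3 + O
S = 254 (S = 232 - 1*(-22) = 232 + 22 = 254)
x(q, M) = 17821 + M + 155*q (x(q, M) = -4 + ((115 + q)*(-1*6*1 + 161) + M) = -4 + ((115 + q)*(-6*1 + 161) + M) = -4 + ((115 + q)*(-6 + 161) + M) = -4 + ((115 + q)*155 + M) = -4 + ((17825 + 155*q) + M) = -4 + (17825 + M + 155*q) = 17821 + M + 155*q)
x(S, A(-10, D(0))) - 31558 = (17821 + (3 + 6) + 155*254) - 31558 = (17821 + 9 + 39370) - 31558 = 57200 - 31558 = 25642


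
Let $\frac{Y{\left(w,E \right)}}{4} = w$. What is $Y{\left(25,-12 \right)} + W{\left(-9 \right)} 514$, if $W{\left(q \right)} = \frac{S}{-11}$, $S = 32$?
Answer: $- \frac{15348}{11} \approx -1395.3$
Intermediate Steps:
$Y{\left(w,E \right)} = 4 w$
$W{\left(q \right)} = - \frac{32}{11}$ ($W{\left(q \right)} = \frac{32}{-11} = 32 \left(- \frac{1}{11}\right) = - \frac{32}{11}$)
$Y{\left(25,-12 \right)} + W{\left(-9 \right)} 514 = 4 \cdot 25 - \frac{16448}{11} = 100 - \frac{16448}{11} = - \frac{15348}{11}$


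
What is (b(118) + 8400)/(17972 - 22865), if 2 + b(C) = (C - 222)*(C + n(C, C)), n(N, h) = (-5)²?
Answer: 2158/1631 ≈ 1.3231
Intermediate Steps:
n(N, h) = 25
b(C) = -2 + (-222 + C)*(25 + C) (b(C) = -2 + (C - 222)*(C + 25) = -2 + (-222 + C)*(25 + C))
(b(118) + 8400)/(17972 - 22865) = ((-5552 + 118² - 197*118) + 8400)/(17972 - 22865) = ((-5552 + 13924 - 23246) + 8400)/(-4893) = (-14874 + 8400)*(-1/4893) = -6474*(-1/4893) = 2158/1631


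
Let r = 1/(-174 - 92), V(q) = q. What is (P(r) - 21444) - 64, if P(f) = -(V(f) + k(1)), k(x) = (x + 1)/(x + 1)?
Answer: -5721393/266 ≈ -21509.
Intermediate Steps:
k(x) = 1 (k(x) = (1 + x)/(1 + x) = 1)
r = -1/266 (r = 1/(-266) = -1/266 ≈ -0.0037594)
P(f) = -1 - f (P(f) = -(f + 1) = -(1 + f) = -1 - f)
(P(r) - 21444) - 64 = ((-1 - 1*(-1/266)) - 21444) - 64 = ((-1 + 1/266) - 21444) - 64 = (-265/266 - 21444) - 64 = -5704369/266 - 64 = -5721393/266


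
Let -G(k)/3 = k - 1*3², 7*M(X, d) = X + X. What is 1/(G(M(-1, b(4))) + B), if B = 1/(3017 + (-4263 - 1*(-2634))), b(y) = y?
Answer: 9716/270667 ≈ 0.035896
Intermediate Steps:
M(X, d) = 2*X/7 (M(X, d) = (X + X)/7 = (2*X)/7 = 2*X/7)
B = 1/1388 (B = 1/(3017 + (-4263 + 2634)) = 1/(3017 - 1629) = 1/1388 ≈ 0.00072046)
G(k) = 27 - 3*k (G(k) = -3*(k - 1*3²) = -3*(k - 1*9) = -3*(k - 9) = -3*(-9 + k) = 27 - 3*k)
1/(G(M(-1, b(4))) + B) = 1/((27 - 6*(-1)/7) + 1/1388) = 1/((27 - 3*(-2/7)) + 1/1388) = 1/((27 + 6/7) + 1/1388) = 1/(195/7 + 1/1388) = 1/(270667/9716) = 9716/270667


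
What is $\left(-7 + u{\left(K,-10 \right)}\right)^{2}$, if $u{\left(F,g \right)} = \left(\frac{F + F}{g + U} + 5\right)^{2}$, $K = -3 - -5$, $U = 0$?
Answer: $\frac{125316}{625} \approx 200.51$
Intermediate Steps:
$K = 2$ ($K = -3 + 5 = 2$)
$u{\left(F,g \right)} = \left(5 + \frac{2 F}{g}\right)^{2}$ ($u{\left(F,g \right)} = \left(\frac{F + F}{g + 0} + 5\right)^{2} = \left(\frac{2 F}{g} + 5\right)^{2} = \left(5 + \frac{2 F}{g}\right)^{2}$)
$\left(-7 + u{\left(K,-10 \right)}\right)^{2} = \left(-7 + \frac{\left(2 \cdot 2 + 5 \left(-10\right)\right)^{2}}{100}\right)^{2} = \left(-7 + \frac{\left(4 - 50\right)^{2}}{100}\right)^{2} = \left(-7 + \frac{\left(-46\right)^{2}}{100}\right)^{2} = \left(-7 + \frac{1}{100} \cdot 2116\right)^{2} = \left(-7 + \frac{529}{25}\right)^{2} = \left(\frac{354}{25}\right)^{2} = \frac{125316}{625}$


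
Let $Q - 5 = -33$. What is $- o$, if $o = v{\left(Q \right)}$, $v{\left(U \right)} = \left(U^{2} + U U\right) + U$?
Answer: $-1540$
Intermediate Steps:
$Q = -28$ ($Q = 5 - 33 = -28$)
$v{\left(U \right)} = U + 2 U^{2}$ ($v{\left(U \right)} = \left(U^{2} + U^{2}\right) + U = 2 U^{2} + U = U + 2 U^{2}$)
$o = 1540$ ($o = - 28 \left(1 + 2 \left(-28\right)\right) = - 28 \left(1 - 56\right) = \left(-28\right) \left(-55\right) = 1540$)
$- o = \left(-1\right) 1540 = -1540$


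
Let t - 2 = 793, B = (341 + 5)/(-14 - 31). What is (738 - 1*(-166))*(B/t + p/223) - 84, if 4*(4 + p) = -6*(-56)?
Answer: 1847359868/7977825 ≈ 231.56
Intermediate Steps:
B = -346/45 (B = 346/(-45) = 346*(-1/45) = -346/45 ≈ -7.6889)
t = 795 (t = 2 + 793 = 795)
p = 80 (p = -4 + (-6*(-56))/4 = -4 + (¼)*336 = -4 + 84 = 80)
(738 - 1*(-166))*(B/t + p/223) - 84 = (738 - 1*(-166))*(-346/45/795 + 80/223) - 84 = (738 + 166)*(-346/45*1/795 + 80*(1/223)) - 84 = 904*(-346/35775 + 80/223) - 84 = 904*(2784842/7977825) - 84 = 2517497168/7977825 - 84 = 1847359868/7977825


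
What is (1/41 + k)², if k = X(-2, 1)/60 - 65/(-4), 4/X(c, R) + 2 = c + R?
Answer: 14385843481/54464400 ≈ 264.13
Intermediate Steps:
X(c, R) = 4/(-2 + R + c) (X(c, R) = 4/(-2 + (c + R)) = 4/(-2 + (R + c)) = 4/(-2 + R + c))
k = 2921/180 (k = (4/(-2 + 1 - 2))/60 - 65/(-4) = (4/(-3))*(1/60) - 65*(-¼) = (4*(-⅓))*(1/60) + 65/4 = -4/3*1/60 + 65/4 = -1/45 + 65/4 = 2921/180 ≈ 16.228)
(1/41 + k)² = (1/41 + 2921/180)² = (119941/7380)² = 14385843481/54464400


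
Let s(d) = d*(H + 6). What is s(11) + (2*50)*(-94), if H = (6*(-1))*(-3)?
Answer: -9136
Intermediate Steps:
H = 18 (H = -6*(-3) = 18)
s(d) = 24*d (s(d) = d*(18 + 6) = d*24 = 24*d)
s(11) + (2*50)*(-94) = 24*11 + (2*50)*(-94) = 264 + 100*(-94) = 264 - 9400 = -9136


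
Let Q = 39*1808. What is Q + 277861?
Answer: 348373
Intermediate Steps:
Q = 70512
Q + 277861 = 70512 + 277861 = 348373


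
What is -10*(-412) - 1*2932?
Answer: 1188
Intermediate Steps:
-10*(-412) - 1*2932 = 4120 - 2932 = 1188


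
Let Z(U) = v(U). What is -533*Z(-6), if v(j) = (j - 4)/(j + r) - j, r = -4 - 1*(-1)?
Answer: -34112/9 ≈ -3790.2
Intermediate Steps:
r = -3 (r = -4 + 1 = -3)
v(j) = -j + (-4 + j)/(-3 + j) (v(j) = (j - 4)/(j - 3) - j = (-4 + j)/(-3 + j) - j = -j + (-4 + j)/(-3 + j))
Z(U) = (-4 - U**2 + 4*U)/(-3 + U)
-533*Z(-6) = -533*(-4 - 1*(-6)**2 + 4*(-6))/(-3 - 6) = -533*(-4 - 1*36 - 24)/(-9) = -(-533)*(-4 - 36 - 24)/9 = -(-533)*(-64)/9 = -533*64/9 = -34112/9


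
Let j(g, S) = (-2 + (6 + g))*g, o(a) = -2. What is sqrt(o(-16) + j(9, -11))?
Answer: sqrt(115) ≈ 10.724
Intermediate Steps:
j(g, S) = g*(4 + g) (j(g, S) = (4 + g)*g = g*(4 + g))
sqrt(o(-16) + j(9, -11)) = sqrt(-2 + 9*(4 + 9)) = sqrt(-2 + 9*13) = sqrt(-2 + 117) = sqrt(115)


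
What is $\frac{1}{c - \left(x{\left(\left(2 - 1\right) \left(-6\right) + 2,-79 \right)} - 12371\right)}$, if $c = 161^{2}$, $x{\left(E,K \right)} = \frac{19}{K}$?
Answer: $\frac{79}{3025087} \approx 2.6115 \cdot 10^{-5}$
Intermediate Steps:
$c = 25921$
$\frac{1}{c - \left(x{\left(\left(2 - 1\right) \left(-6\right) + 2,-79 \right)} - 12371\right)} = \frac{1}{25921 - \left(\frac{19}{-79} - 12371\right)} = \frac{1}{25921 - \left(19 \left(- \frac{1}{79}\right) - 12371\right)} = \frac{1}{25921 - \left(- \frac{19}{79} - 12371\right)} = \frac{1}{25921 - - \frac{977328}{79}} = \frac{1}{25921 + \frac{977328}{79}} = \frac{1}{\frac{3025087}{79}} = \frac{79}{3025087}$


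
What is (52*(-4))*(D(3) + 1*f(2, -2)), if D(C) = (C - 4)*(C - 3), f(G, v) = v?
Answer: 416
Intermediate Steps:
D(C) = (-4 + C)*(-3 + C)
(52*(-4))*(D(3) + 1*f(2, -2)) = (52*(-4))*((12 + 3² - 7*3) + 1*(-2)) = -208*((12 + 9 - 21) - 2) = -208*(0 - 2) = -208*(-2) = 416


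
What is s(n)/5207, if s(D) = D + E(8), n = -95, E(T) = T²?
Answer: -31/5207 ≈ -0.0059535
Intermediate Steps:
s(D) = 64 + D (s(D) = D + 8² = D + 64 = 64 + D)
s(n)/5207 = (64 - 95)/5207 = -31*1/5207 = -31/5207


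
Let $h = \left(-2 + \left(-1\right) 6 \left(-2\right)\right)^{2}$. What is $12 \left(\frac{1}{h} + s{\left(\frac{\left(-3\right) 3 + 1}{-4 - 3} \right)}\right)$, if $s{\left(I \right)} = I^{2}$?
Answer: $\frac{19347}{1225} \approx 15.793$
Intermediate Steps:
$h = 100$ ($h = \left(-2 - -12\right)^{2} = \left(-2 + 12\right)^{2} = 10^{2} = 100$)
$12 \left(\frac{1}{h} + s{\left(\frac{\left(-3\right) 3 + 1}{-4 - 3} \right)}\right) = 12 \left(\frac{1}{100} + \left(\frac{\left(-3\right) 3 + 1}{-4 - 3}\right)^{2}\right) = 12 \left(\frac{1}{100} + \left(\frac{-9 + 1}{-7}\right)^{2}\right) = 12 \left(\frac{1}{100} + \left(\left(-8\right) \left(- \frac{1}{7}\right)\right)^{2}\right) = 12 \left(\frac{1}{100} + \left(\frac{8}{7}\right)^{2}\right) = 12 \left(\frac{1}{100} + \frac{64}{49}\right) = 12 \cdot \frac{6449}{4900} = \frac{19347}{1225}$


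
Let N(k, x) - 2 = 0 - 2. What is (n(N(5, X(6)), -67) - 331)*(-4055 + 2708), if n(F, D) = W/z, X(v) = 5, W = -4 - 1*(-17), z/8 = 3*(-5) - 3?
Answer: 21406973/48 ≈ 4.4598e+5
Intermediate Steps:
z = -144 (z = 8*(3*(-5) - 3) = 8*(-15 - 3) = 8*(-18) = -144)
W = 13 (W = -4 + 17 = 13)
N(k, x) = 0 (N(k, x) = 2 + (0 - 2) = 2 - 2 = 0)
n(F, D) = -13/144 (n(F, D) = 13/(-144) = 13*(-1/144) = -13/144)
(n(N(5, X(6)), -67) - 331)*(-4055 + 2708) = (-13/144 - 331)*(-4055 + 2708) = -47677/144*(-1347) = 21406973/48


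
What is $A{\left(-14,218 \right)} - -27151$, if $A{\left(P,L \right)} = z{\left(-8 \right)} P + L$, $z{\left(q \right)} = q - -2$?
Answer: $27453$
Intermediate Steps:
$z{\left(q \right)} = 2 + q$ ($z{\left(q \right)} = q + 2 = 2 + q$)
$A{\left(P,L \right)} = L - 6 P$ ($A{\left(P,L \right)} = \left(2 - 8\right) P + L = - 6 P + L = L - 6 P$)
$A{\left(-14,218 \right)} - -27151 = \left(218 - -84\right) - -27151 = \left(218 + 84\right) + 27151 = 302 + 27151 = 27453$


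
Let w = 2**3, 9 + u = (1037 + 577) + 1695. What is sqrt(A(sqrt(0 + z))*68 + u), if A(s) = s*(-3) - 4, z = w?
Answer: 2*sqrt(757 - 102*sqrt(2)) ≈ 49.508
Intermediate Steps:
u = 3300 (u = -9 + ((1037 + 577) + 1695) = -9 + (1614 + 1695) = -9 + 3309 = 3300)
w = 8
z = 8
A(s) = -4 - 3*s (A(s) = -3*s - 4 = -4 - 3*s)
sqrt(A(sqrt(0 + z))*68 + u) = sqrt((-4 - 3*sqrt(0 + 8))*68 + 3300) = sqrt((-4 - 6*sqrt(2))*68 + 3300) = sqrt((-272 - 408*sqrt(2)) + 3300) = sqrt(3028 - 408*sqrt(2))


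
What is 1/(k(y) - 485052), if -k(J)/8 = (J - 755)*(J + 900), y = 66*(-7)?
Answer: 1/3779316 ≈ 2.6460e-7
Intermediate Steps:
y = -462
k(J) = -8*(-755 + J)*(900 + J) (k(J) = -8*(J - 755)*(J + 900) = -8*(-755 + J)*(900 + J))
1/(k(y) - 485052) = 1/((5436000 - 1160*(-462) - 8*(-462)**2) - 485052) = 1/((5436000 + 535920 - 8*213444) - 485052) = 1/((5436000 + 535920 - 1707552) - 485052) = 1/(4264368 - 485052) = 1/3779316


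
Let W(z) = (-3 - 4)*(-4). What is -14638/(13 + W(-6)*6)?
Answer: -14638/181 ≈ -80.873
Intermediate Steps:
W(z) = 28 (W(z) = -7*(-4) = 28)
-14638/(13 + W(-6)*6) = -14638/(13 + 28*6) = -14638/(13 + 168) = -14638/181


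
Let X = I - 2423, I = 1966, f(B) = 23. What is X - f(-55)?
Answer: -480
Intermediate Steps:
X = -457 (X = 1966 - 2423 = -457)
X - f(-55) = -457 - 1*23 = -457 - 23 = -480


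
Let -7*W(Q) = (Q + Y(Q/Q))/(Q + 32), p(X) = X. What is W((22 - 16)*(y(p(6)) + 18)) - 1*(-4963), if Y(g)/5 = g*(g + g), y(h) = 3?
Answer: 2744471/553 ≈ 4962.9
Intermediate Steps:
Y(g) = 10*g² (Y(g) = 5*(g*(g + g)) = 5*(g*(2*g)) = 5*(2*g²) = 10*g²)
W(Q) = -(10 + Q)/(7*(32 + Q)) (W(Q) = -(Q + 10*(Q/Q)²)/(7*(Q + 32)) = -(Q + 10*1²)/(7*(32 + Q)) = -(Q + 10*1)/(7*(32 + Q)) = -(Q + 10)/(7*(32 + Q)) = -(10 + Q)/(7*(32 + Q)))
W((22 - 16)*(y(p(6)) + 18)) - 1*(-4963) = (-10 - (22 - 16)*(3 + 18))/(7*(32 + (22 - 16)*(3 + 18))) - 1*(-4963) = (-10 - 6*21)/(7*(32 + 6*21)) + 4963 = (-10 - 1*126)/(7*(32 + 126)) + 4963 = (⅐)*(-10 - 126)/158 + 4963 = (⅐)*(1/158)*(-136) + 4963 = -68/553 + 4963 = 2744471/553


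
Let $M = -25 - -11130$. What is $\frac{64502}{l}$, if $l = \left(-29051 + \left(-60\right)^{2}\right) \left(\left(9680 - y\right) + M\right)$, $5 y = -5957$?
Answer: $- \frac{161255}{1398303391} \approx -0.00011532$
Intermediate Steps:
$y = - \frac{5957}{5}$ ($y = \frac{1}{5} \left(-5957\right) = - \frac{5957}{5} \approx -1191.4$)
$M = 11105$ ($M = -25 + 11130 = 11105$)
$l = - \frac{2796606782}{5}$ ($l = \left(-29051 + \left(-60\right)^{2}\right) \left(\left(9680 - - \frac{5957}{5}\right) + 11105\right) = \left(-29051 + 3600\right) \left(\left(9680 + \frac{5957}{5}\right) + 11105\right) = - 25451 \left(\frac{54357}{5} + 11105\right) = \left(-25451\right) \frac{109882}{5} = - \frac{2796606782}{5} \approx -5.5932 \cdot 10^{8}$)
$\frac{64502}{l} = \frac{64502}{- \frac{2796606782}{5}} = 64502 \left(- \frac{5}{2796606782}\right) = - \frac{161255}{1398303391}$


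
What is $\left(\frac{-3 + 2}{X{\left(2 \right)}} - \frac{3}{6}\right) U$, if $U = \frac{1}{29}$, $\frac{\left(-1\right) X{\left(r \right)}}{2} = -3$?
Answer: $- \frac{2}{87} \approx -0.022988$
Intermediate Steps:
$X{\left(r \right)} = 6$ ($X{\left(r \right)} = \left(-2\right) \left(-3\right) = 6$)
$U = \frac{1}{29} \approx 0.034483$
$\left(\frac{-3 + 2}{X{\left(2 \right)}} - \frac{3}{6}\right) U = \left(\frac{-3 + 2}{6} - \frac{3}{6}\right) \frac{1}{29} = \left(\left(-1\right) \frac{1}{6} - \frac{1}{2}\right) \frac{1}{29} = \left(- \frac{1}{6} - \frac{1}{2}\right) \frac{1}{29} = \left(- \frac{2}{3}\right) \frac{1}{29} = - \frac{2}{87}$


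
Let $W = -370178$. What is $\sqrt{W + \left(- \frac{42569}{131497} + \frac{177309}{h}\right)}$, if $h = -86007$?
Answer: $\frac{i \sqrt{5261022777734961356693758}}{3769887493} \approx 608.42 i$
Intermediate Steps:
$\sqrt{W + \left(- \frac{42569}{131497} + \frac{177309}{h}\right)} = \sqrt{-370178 + \left(- \frac{42569}{131497} + \frac{177309}{-86007}\right)} = \sqrt{-370178 + \left(\left(-42569\right) \frac{1}{131497} + 177309 \left(- \frac{1}{86007}\right)\right)} = \sqrt{-370178 - \frac{8992277852}{3769887493}} = \sqrt{- \frac{1395538404661606}{3769887493}} = \frac{i \sqrt{5261022777734961356693758}}{3769887493}$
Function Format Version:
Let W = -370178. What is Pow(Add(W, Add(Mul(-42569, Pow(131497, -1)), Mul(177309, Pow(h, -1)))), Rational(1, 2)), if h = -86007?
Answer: Mul(Rational(1, 3769887493), I, Pow(5261022777734961356693758, Rational(1, 2))) ≈ Mul(608.42, I)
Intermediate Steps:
Pow(Add(W, Add(Mul(-42569, Pow(131497, -1)), Mul(177309, Pow(h, -1)))), Rational(1, 2)) = Pow(Add(-370178, Add(Mul(-42569, Pow(131497, -1)), Mul(177309, Pow(-86007, -1)))), Rational(1, 2)) = Pow(Add(-370178, Add(Mul(-42569, Rational(1, 131497)), Mul(177309, Rational(-1, 86007)))), Rational(1, 2)) = Pow(Add(-370178, Add(Rational(-42569, 131497), Rational(-59103, 28669))), Rational(1, 2)) = Pow(Add(-370178, Rational(-8992277852, 3769887493)), Rational(1, 2)) = Pow(Rational(-1395538404661606, 3769887493), Rational(1, 2)) = Mul(Rational(1, 3769887493), I, Pow(5261022777734961356693758, Rational(1, 2)))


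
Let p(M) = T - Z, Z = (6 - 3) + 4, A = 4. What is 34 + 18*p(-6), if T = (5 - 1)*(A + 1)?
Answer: 268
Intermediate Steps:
T = 20 (T = (5 - 1)*(4 + 1) = 4*5 = 20)
Z = 7 (Z = 3 + 4 = 7)
p(M) = 13 (p(M) = 20 - 1*7 = 20 - 7 = 13)
34 + 18*p(-6) = 34 + 18*13 = 34 + 234 = 268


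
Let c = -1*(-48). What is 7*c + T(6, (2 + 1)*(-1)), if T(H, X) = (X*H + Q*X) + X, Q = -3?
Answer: 324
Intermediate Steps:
c = 48
T(H, X) = -2*X + H*X (T(H, X) = (X*H - 3*X) + X = (H*X - 3*X) + X = (-3*X + H*X) + X = -2*X + H*X)
7*c + T(6, (2 + 1)*(-1)) = 7*48 + ((2 + 1)*(-1))*(-2 + 6) = 336 + (3*(-1))*4 = 336 - 3*4 = 336 - 12 = 324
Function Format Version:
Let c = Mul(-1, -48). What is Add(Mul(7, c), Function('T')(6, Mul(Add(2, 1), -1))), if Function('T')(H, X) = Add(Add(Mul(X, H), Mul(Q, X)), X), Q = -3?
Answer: 324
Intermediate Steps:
c = 48
Function('T')(H, X) = Add(Mul(-2, X), Mul(H, X)) (Function('T')(H, X) = Add(Add(Mul(X, H), Mul(-3, X)), X) = Add(Add(Mul(H, X), Mul(-3, X)), X) = Add(Add(Mul(-3, X), Mul(H, X)), X) = Add(Mul(-2, X), Mul(H, X)))
Add(Mul(7, c), Function('T')(6, Mul(Add(2, 1), -1))) = Add(Mul(7, 48), Mul(Mul(Add(2, 1), -1), Add(-2, 6))) = Add(336, Mul(Mul(3, -1), 4)) = Add(336, Mul(-3, 4)) = Add(336, -12) = 324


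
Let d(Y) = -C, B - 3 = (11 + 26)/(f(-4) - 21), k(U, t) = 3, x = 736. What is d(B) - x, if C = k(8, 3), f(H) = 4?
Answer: -739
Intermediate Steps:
B = 14/17 (B = 3 + (11 + 26)/(4 - 21) = 3 + 37/(-17) = 3 + 37*(-1/17) = 3 - 37/17 = 14/17 ≈ 0.82353)
C = 3
d(Y) = -3 (d(Y) = -1*3 = -3)
d(B) - x = -3 - 1*736 = -3 - 736 = -739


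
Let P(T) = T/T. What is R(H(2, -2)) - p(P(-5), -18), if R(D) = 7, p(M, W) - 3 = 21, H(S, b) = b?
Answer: -17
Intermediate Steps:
P(T) = 1
p(M, W) = 24 (p(M, W) = 3 + 21 = 24)
R(H(2, -2)) - p(P(-5), -18) = 7 - 1*24 = 7 - 24 = -17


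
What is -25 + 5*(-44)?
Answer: -245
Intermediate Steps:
-25 + 5*(-44) = -25 - 220 = -245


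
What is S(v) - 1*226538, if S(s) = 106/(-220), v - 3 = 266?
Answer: -24919233/110 ≈ -2.2654e+5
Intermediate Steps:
v = 269 (v = 3 + 266 = 269)
S(s) = -53/110 (S(s) = 106*(-1/220) = -53/110)
S(v) - 1*226538 = -53/110 - 1*226538 = -53/110 - 226538 = -24919233/110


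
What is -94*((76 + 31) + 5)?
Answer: -10528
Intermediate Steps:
-94*((76 + 31) + 5) = -94*(107 + 5) = -94*112 = -10528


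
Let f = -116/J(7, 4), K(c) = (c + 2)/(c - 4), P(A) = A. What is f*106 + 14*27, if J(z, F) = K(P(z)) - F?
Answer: 12674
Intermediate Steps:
K(c) = (2 + c)/(-4 + c)
J(z, F) = -F + (2 + z)/(-4 + z) (J(z, F) = (2 + z)/(-4 + z) - F = -F + (2 + z)/(-4 + z))
f = 116 (f = -116*(-4 + 7)/(2 + 7 - 1*4*(-4 + 7)) = -116*3/(2 + 7 - 1*4*3) = -116*3/(2 + 7 - 12) = -116/((⅓)*(-3)) = -116/(-1) = -116*(-1) = 116)
f*106 + 14*27 = 116*106 + 14*27 = 12296 + 378 = 12674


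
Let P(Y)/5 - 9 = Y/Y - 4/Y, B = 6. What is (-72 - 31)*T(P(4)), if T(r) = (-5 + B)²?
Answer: -103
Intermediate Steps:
P(Y) = 50 - 20/Y (P(Y) = 45 + 5*(Y/Y - 4/Y) = 45 + 5*(1 - 4/Y) = 45 + (5 - 20/Y) = 50 - 20/Y)
T(r) = 1 (T(r) = (-5 + 6)² = 1² = 1)
(-72 - 31)*T(P(4)) = (-72 - 31)*1 = -103*1 = -103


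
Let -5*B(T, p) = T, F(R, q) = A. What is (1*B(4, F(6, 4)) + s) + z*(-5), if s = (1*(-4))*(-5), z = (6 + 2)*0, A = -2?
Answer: 96/5 ≈ 19.200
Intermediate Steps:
F(R, q) = -2
B(T, p) = -T/5
z = 0 (z = 8*0 = 0)
s = 20 (s = -4*(-5) = 20)
(1*B(4, F(6, 4)) + s) + z*(-5) = (1*(-1/5*4) + 20) + 0*(-5) = (1*(-4/5) + 20) + 0 = (-4/5 + 20) + 0 = 96/5 + 0 = 96/5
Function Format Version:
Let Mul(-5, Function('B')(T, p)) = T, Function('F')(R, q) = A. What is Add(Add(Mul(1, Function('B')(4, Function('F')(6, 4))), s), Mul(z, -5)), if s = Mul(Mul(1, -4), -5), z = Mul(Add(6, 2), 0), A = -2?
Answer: Rational(96, 5) ≈ 19.200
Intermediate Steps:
Function('F')(R, q) = -2
Function('B')(T, p) = Mul(Rational(-1, 5), T)
z = 0 (z = Mul(8, 0) = 0)
s = 20 (s = Mul(-4, -5) = 20)
Add(Add(Mul(1, Function('B')(4, Function('F')(6, 4))), s), Mul(z, -5)) = Add(Add(Mul(1, Mul(Rational(-1, 5), 4)), 20), Mul(0, -5)) = Add(Add(Mul(1, Rational(-4, 5)), 20), 0) = Add(Add(Rational(-4, 5), 20), 0) = Add(Rational(96, 5), 0) = Rational(96, 5)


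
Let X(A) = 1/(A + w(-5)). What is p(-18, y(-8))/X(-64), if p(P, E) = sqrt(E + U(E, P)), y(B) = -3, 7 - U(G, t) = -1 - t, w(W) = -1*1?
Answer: -65*I*sqrt(13) ≈ -234.36*I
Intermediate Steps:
w(W) = -1
U(G, t) = 8 + t (U(G, t) = 7 - (-1 - t) = 7 + (1 + t) = 8 + t)
p(P, E) = sqrt(8 + E + P) (p(P, E) = sqrt(E + (8 + P)) = sqrt(8 + E + P))
X(A) = 1/(-1 + A) (X(A) = 1/(A - 1) = 1/(-1 + A))
p(-18, y(-8))/X(-64) = sqrt(8 - 3 - 18)/(1/(-1 - 64)) = sqrt(-13)/(1/(-65)) = (I*sqrt(13))/(-1/65) = (I*sqrt(13))*(-65) = -65*I*sqrt(13)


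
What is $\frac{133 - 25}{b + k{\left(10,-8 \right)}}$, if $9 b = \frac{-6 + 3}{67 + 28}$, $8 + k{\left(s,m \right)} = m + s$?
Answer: $- \frac{30780}{1711} \approx -17.989$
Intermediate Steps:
$k{\left(s,m \right)} = -8 + m + s$ ($k{\left(s,m \right)} = -8 + \left(m + s\right) = -8 + m + s$)
$b = - \frac{1}{285}$ ($b = \frac{\left(-6 + 3\right) \frac{1}{67 + 28}}{9} = \frac{\left(-3\right) \frac{1}{95}}{9} = \frac{1}{9} \left(- \frac{3}{95}\right) = - \frac{1}{285} \approx -0.0035088$)
$\frac{133 - 25}{b + k{\left(10,-8 \right)}} = \frac{133 - 25}{- \frac{1}{285} - 6} = \frac{108}{- \frac{1}{285} - 6} = \frac{108}{- \frac{1711}{285}} = 108 \left(- \frac{285}{1711}\right) = - \frac{30780}{1711}$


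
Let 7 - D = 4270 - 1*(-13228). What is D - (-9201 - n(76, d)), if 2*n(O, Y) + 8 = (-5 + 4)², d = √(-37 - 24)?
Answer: -16587/2 ≈ -8293.5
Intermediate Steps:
d = I*√61 (d = √(-61) = I*√61 ≈ 7.8102*I)
n(O, Y) = -7/2 (n(O, Y) = -4 + (-5 + 4)²/2 = -4 + (½)*(-1)² = -4 + (½)*1 = -4 + ½ = -7/2)
D = -17491 (D = 7 - (4270 - 1*(-13228)) = 7 - (4270 + 13228) = 7 - 1*17498 = 7 - 17498 = -17491)
D - (-9201 - n(76, d)) = -17491 - (-9201 - 1*(-7/2)) = -17491 - (-9201 + 7/2) = -17491 - 1*(-18395/2) = -17491 + 18395/2 = -16587/2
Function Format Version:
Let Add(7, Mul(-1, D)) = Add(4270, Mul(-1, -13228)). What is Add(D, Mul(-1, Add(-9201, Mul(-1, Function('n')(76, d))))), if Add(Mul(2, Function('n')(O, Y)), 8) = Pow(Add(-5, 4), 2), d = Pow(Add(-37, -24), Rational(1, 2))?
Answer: Rational(-16587, 2) ≈ -8293.5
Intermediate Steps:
d = Mul(I, Pow(61, Rational(1, 2))) (d = Pow(-61, Rational(1, 2)) = Mul(I, Pow(61, Rational(1, 2))) ≈ Mul(7.8102, I))
Function('n')(O, Y) = Rational(-7, 2) (Function('n')(O, Y) = Add(-4, Mul(Rational(1, 2), Pow(Add(-5, 4), 2))) = Add(-4, Mul(Rational(1, 2), Pow(-1, 2))) = Add(-4, Mul(Rational(1, 2), 1)) = Add(-4, Rational(1, 2)) = Rational(-7, 2))
D = -17491 (D = Add(7, Mul(-1, Add(4270, Mul(-1, -13228)))) = Add(7, Mul(-1, Add(4270, 13228))) = Add(7, Mul(-1, 17498)) = Add(7, -17498) = -17491)
Add(D, Mul(-1, Add(-9201, Mul(-1, Function('n')(76, d))))) = Add(-17491, Mul(-1, Add(-9201, Mul(-1, Rational(-7, 2))))) = Add(-17491, Mul(-1, Add(-9201, Rational(7, 2)))) = Add(-17491, Mul(-1, Rational(-18395, 2))) = Add(-17491, Rational(18395, 2)) = Rational(-16587, 2)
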